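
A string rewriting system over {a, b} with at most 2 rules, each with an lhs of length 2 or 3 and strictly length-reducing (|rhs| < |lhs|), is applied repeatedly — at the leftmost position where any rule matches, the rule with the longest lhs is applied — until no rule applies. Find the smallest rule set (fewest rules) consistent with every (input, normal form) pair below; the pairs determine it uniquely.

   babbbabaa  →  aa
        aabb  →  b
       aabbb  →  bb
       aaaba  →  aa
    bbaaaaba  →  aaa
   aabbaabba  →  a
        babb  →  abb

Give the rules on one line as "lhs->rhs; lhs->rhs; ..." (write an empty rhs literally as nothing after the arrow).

aab->; ba->a

  | babbbabaa => abbbabaa => abbabaa => ababaa => aabaa => aa
  | aabb => b
  | aabbb => bb
  | aaaba => aa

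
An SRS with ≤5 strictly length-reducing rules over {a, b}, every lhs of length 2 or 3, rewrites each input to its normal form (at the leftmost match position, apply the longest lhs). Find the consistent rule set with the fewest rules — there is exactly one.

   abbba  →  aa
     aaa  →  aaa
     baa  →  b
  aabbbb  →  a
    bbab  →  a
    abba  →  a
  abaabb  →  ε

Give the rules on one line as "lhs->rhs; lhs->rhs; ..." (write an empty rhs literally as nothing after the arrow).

ab->; ba->a; baa->b; bb->a

  | abbba => bba => aa
  | aaa
  | baa => b
  | aabbbb => abbb => bb => a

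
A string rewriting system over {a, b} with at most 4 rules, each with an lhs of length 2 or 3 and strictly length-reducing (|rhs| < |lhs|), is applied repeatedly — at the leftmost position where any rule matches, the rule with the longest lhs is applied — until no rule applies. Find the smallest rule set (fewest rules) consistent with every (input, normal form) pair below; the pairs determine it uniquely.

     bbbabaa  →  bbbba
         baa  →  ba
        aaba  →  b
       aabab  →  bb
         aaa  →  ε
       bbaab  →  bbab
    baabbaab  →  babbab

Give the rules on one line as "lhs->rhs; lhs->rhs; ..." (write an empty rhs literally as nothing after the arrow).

  | bbbabaa => bbbba
  | baa => ba
  | aaba => aba => b
  | aabab => abab => bb

aa->a; aaa->; aba->b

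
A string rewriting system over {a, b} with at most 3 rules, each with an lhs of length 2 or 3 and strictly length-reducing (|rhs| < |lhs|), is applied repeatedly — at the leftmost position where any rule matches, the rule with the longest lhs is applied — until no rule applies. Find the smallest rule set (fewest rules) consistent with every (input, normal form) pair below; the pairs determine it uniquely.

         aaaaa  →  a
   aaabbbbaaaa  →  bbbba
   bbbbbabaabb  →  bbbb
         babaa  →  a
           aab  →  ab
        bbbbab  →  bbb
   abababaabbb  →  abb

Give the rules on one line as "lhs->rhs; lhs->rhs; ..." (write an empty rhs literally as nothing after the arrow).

aa->a; aaa->; bab->

  | aaaaa => aa => a
  | aaabbbbaaaa => bbbbaaaa => bbbba
  | bbbbbabaabb => bbbbaabb => bbbbabb => bbbb
  | babaa => aa => a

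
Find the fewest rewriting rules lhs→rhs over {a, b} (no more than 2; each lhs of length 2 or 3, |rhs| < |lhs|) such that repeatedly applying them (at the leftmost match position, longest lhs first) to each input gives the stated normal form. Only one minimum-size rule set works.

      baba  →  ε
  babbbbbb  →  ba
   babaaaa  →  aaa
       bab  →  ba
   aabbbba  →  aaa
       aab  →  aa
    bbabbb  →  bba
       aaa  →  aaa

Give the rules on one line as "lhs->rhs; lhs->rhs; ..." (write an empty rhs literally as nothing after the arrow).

  | baba => baa => ε
  | babbbbbb => babbbbb => babbbb => babbb => babb => bab => ba
  | babaaaa => baaaaa => aaa
  | bab => ba

ab->a; baa->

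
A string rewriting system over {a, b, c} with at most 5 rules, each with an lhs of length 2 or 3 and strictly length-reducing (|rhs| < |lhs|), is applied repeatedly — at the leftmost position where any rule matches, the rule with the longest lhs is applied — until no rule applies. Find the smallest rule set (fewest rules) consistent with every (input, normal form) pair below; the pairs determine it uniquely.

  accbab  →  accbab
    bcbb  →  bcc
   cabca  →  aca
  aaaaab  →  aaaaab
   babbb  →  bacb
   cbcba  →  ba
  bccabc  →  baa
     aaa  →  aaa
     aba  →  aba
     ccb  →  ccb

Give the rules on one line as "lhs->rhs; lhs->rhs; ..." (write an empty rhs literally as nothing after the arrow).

  | accbab
  | bcbb => bcc
  | cabca => aca
  | aaaaab

bb->c; cab->a; cac->aa; cbc->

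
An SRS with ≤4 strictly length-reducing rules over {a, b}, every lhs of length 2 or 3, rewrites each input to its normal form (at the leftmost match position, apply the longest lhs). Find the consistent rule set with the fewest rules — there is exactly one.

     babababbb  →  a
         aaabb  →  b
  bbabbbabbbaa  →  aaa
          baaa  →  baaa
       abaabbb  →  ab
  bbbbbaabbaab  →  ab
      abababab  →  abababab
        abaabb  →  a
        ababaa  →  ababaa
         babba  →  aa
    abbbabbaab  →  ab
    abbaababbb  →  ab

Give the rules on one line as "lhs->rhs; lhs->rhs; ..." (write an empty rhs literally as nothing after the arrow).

  | babababbb => bababbbb => babbbbb => bbbbbb => abbb => bbb => a
  | aaabb => aabb => abb => bb => b
  | bbabbbabbbaa => bbbabbbaa => aabbbaa => abbbaa => bbbaa => aaa
  | baaa

abb->bb; bb->b; bba->; bbb->a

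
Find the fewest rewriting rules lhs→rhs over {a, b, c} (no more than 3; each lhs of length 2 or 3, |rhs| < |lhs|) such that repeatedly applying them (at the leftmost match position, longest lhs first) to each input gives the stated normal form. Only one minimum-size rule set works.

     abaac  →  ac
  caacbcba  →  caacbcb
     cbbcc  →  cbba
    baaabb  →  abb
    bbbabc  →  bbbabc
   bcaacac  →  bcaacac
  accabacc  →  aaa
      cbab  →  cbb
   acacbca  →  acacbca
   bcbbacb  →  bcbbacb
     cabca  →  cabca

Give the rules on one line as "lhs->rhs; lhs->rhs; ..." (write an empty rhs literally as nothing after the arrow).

  | abaac => ac
  | caacbcba => caacbcb
  | cbbcc => cbba
  | baaabb => abb

baa->; cba->cb; cc->a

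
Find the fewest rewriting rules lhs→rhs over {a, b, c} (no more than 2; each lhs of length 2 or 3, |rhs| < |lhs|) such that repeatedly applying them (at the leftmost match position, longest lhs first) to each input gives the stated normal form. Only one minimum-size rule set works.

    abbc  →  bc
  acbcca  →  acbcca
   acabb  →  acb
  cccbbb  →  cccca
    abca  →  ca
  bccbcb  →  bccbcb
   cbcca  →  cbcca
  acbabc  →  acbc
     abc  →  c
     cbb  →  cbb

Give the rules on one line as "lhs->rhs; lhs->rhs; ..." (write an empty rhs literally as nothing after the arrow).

ab->; bbb->ca

  | abbc => bc
  | acbcca
  | acabb => acb
  | cccbbb => cccca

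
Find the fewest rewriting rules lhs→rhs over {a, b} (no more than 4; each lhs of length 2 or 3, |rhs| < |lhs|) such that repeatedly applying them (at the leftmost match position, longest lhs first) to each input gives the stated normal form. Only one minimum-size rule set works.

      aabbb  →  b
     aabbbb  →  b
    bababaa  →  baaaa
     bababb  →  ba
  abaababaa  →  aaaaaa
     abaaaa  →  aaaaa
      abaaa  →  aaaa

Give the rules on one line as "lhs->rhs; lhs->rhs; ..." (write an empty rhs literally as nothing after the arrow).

  | aabbb => abb => b
  | aabbbb => abbb => bb => b
  | bababaa => baabaa => baaaa
  | bababb => baabb => bab => ba

ab->a; abb->b; bb->b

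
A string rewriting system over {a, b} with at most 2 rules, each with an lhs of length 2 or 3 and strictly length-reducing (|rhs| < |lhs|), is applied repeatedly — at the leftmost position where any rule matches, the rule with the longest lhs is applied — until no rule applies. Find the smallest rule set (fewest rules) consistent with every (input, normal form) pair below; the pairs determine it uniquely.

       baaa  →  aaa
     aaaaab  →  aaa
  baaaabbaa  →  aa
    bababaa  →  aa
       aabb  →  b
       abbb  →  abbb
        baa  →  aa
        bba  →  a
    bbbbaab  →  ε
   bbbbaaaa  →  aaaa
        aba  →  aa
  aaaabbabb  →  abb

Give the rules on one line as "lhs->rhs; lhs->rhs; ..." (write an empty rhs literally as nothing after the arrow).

aab->; ba->a

  | baaa => aaa
  | aaaaab => aaa
  | baaaabbaa => aaaabbaa => aabaa => aa
  | bababaa => ababaa => aabaa => aa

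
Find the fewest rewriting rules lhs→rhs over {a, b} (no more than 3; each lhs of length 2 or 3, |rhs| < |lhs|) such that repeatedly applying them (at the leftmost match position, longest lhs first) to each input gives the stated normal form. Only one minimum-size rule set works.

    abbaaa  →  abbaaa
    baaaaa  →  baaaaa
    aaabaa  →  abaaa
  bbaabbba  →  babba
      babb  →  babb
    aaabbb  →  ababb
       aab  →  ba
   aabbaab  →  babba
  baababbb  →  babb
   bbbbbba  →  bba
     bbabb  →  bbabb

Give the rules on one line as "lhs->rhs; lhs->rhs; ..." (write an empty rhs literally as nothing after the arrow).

  | abbaaa
  | baaaaa
  | aaabaa => abaaa
  | bbaabbba => bbbabba => babba

aab->ba; bbb->b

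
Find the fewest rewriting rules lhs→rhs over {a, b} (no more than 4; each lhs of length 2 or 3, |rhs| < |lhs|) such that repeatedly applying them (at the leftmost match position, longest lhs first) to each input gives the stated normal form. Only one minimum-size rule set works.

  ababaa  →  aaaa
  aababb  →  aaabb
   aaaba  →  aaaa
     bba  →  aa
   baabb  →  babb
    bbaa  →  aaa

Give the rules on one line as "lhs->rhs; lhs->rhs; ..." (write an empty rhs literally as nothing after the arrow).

  | ababaa => aabaa => aaaa
  | aababb => aaabb
  | aaaba => aaaa
  | bba => aa

aba->aa; baa->ba; bba->aa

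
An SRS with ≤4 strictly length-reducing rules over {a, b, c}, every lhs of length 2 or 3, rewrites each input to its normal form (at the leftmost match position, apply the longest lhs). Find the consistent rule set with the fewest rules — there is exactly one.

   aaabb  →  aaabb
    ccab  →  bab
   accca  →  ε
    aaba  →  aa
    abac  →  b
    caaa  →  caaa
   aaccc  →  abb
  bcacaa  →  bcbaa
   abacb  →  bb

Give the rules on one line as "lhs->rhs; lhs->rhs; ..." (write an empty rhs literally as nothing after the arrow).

aba->a; ac->b; bba->; cc->b

  | aaabb
  | ccab => bab
  | accca => bcca => bba => ε
  | aaba => aa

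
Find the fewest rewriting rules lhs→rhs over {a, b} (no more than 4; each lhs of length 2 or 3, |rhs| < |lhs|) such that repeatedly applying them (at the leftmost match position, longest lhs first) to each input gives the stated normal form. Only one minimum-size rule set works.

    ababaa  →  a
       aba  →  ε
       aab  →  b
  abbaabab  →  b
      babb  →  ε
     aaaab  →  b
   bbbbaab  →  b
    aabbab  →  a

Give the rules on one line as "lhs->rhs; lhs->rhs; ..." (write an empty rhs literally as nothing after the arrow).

  | ababaa => aabaa => baa => a
  | aba => aa => ε
  | aab => b
  | abbaabab => abaabab => aaabab => abab => aab => b

aa->; ab->a; ba->; bb->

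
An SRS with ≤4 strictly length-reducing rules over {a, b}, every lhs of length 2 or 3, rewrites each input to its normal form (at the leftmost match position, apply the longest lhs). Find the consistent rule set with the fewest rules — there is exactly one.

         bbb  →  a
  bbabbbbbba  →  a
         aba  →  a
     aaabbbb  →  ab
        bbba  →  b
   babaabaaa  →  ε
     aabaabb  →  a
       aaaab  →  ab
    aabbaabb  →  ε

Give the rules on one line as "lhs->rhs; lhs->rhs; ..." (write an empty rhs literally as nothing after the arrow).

  | bbb => a
  | bbabbbbbba => abbbbbba => aabbba => bbbba => aba => a
  | aba => a
  | aaabbbb => babbbb => bbbb => ab

aa->b; ba->; bb->; bbb->a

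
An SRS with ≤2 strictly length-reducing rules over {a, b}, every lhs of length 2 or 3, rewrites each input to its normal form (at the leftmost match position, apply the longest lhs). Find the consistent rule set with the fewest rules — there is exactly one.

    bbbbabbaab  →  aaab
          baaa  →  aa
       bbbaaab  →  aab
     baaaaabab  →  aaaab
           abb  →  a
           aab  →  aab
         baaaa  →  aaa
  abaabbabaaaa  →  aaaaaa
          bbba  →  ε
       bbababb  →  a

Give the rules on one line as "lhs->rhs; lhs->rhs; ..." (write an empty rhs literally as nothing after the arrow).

  | bbbbabbaab => bbabbaab => abbaab => aaab
  | baaa => aa
  | bbbaaab => baaab => aab
  | baaaaabab => aaaabab => aaaab

ba->; bb->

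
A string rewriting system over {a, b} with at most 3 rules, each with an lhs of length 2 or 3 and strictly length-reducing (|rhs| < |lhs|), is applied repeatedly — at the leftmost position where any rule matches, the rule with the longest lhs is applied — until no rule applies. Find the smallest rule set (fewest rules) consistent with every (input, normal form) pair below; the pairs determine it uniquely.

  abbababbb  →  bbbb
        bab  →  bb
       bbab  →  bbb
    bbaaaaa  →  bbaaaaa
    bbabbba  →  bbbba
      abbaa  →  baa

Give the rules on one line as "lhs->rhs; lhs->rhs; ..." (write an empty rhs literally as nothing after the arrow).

ab->b; abb->b

  | abbababbb => bababbb => bbabbb => bbbb
  | bab => bb
  | bbab => bbb
  | bbaaaaa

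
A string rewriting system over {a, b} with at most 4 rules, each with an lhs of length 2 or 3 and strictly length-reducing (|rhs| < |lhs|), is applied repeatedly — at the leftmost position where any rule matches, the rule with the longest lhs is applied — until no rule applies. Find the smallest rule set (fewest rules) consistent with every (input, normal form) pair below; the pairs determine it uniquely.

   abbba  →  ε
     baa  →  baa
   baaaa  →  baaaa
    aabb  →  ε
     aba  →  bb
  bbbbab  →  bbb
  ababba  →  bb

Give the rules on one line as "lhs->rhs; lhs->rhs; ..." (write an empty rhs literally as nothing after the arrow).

  | abbba => bba => ε
  | baa
  | baaaa
  | aabb => ab => ε

ab->; aba->bb; bba->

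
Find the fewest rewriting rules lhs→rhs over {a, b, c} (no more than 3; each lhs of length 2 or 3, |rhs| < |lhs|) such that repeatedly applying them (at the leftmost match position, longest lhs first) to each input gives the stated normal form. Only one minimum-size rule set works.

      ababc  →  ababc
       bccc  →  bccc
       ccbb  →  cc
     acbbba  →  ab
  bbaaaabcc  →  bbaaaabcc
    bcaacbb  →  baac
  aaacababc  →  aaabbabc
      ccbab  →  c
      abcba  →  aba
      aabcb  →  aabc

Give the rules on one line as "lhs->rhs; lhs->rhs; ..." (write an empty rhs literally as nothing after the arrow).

  | ababc
  | bccc
  | ccbb => ccb => cc
  | acbbba => acbba => acba => aca => ab

bca->ba; ca->b; cb->c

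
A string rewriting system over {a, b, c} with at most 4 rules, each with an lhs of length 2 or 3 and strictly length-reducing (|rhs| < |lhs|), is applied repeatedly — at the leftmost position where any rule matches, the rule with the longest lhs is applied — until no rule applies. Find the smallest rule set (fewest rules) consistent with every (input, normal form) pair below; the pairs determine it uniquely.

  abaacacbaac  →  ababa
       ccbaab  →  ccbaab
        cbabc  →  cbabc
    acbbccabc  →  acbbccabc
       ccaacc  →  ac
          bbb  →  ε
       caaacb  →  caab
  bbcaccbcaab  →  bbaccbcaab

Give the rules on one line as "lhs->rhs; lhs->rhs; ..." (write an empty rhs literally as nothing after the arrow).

  | abaacacbaac => abaacbaac => ababaac => ababa
  | ccbaab
  | cbabc
  | acbbccabc

aac->a; bbb->; cac->ac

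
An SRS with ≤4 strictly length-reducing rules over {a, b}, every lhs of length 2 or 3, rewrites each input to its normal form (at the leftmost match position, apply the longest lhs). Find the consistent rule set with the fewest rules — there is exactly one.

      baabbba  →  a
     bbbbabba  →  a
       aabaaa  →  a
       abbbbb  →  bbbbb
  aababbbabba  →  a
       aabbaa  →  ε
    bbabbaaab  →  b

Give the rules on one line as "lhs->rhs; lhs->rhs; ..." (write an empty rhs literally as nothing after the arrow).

  | baabbba => aabbba => bbba => bba => ba => a
  | bbbbabba => bbbabba => bbabba => babba => abba => bba => ba => a
  | aabaaa => baaa => aaa => a
  | abbbbb => bbbbb

aa->; ab->b; ba->a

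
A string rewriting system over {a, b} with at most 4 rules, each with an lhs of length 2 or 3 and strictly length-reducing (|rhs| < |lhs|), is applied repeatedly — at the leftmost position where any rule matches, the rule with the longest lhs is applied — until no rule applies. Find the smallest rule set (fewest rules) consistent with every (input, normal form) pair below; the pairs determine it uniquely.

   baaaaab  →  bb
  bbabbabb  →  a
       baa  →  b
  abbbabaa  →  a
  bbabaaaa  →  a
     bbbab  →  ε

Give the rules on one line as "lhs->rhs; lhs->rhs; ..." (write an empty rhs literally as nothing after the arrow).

  | baaaaab => baaaab => baaab => baab => bab => bb
  | bbabbabb => bbbbabb => ababb => abbb => aa => a
  | baa => ba => b
  | abbbabaa => aaabaa => aabaa => aa => a

aa->a; aab->; ba->b; bbb->a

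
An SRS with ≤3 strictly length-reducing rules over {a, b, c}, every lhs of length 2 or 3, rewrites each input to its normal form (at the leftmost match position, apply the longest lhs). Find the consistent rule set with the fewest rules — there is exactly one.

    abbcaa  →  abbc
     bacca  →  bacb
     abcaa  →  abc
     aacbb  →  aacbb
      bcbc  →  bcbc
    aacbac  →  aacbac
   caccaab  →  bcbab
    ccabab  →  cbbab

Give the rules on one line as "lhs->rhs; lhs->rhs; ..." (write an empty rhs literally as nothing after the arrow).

  | abbcaa => abbca => abbc
  | bacca => bacb
  | abcaa => abca => abc
  | aacbb

bca->bc; ca->b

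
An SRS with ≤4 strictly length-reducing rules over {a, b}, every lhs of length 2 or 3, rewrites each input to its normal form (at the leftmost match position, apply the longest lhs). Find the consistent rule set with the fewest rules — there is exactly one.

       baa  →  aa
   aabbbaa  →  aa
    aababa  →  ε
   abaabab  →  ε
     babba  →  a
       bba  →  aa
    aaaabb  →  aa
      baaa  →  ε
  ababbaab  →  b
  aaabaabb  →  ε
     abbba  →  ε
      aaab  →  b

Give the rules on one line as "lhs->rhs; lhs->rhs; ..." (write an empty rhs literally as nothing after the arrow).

aaa->; ba->a; bab->; bb->a

  | baa => aa
  | aabbbaa => aaabaa => baa => aa
  | aababa => aaa => ε
  | abaabab => aaabab => bab => ε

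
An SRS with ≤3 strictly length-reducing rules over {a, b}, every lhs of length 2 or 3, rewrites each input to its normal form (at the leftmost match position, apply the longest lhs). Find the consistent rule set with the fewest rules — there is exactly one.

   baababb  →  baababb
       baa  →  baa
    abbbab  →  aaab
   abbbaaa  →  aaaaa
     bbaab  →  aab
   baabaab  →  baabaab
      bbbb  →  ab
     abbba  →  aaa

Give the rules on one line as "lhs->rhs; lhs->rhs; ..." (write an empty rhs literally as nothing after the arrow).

bba->a; bbb->a

  | baababb
  | baa
  | abbbab => aaab
  | abbbaaa => aaaaa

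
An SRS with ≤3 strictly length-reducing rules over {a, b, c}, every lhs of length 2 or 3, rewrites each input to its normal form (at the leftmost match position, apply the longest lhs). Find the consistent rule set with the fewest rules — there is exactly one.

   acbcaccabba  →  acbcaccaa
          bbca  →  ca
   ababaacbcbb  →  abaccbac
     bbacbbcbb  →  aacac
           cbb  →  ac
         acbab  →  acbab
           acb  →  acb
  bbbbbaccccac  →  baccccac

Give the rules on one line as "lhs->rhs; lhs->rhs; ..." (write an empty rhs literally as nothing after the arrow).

baa->c; bb->; cbb->ac

  | acbcaccabba => acbcaccaa
  | bbca => ca
  | ababaacbcbb => abaccbcbb => abaccbac
  | bbacbbcbb => acbbcbb => aaccbb => aacac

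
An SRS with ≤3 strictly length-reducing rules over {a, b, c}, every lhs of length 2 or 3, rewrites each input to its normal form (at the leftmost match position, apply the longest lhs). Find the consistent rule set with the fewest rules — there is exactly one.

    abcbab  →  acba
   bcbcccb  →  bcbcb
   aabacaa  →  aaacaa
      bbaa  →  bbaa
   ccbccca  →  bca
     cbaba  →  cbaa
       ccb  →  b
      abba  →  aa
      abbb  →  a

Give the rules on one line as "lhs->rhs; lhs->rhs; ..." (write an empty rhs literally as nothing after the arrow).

  | abcbab => acbab => acba
  | bcbcccb => bcbcb
  | aabacaa => aaacaa
  | bbaa

ab->a; cc->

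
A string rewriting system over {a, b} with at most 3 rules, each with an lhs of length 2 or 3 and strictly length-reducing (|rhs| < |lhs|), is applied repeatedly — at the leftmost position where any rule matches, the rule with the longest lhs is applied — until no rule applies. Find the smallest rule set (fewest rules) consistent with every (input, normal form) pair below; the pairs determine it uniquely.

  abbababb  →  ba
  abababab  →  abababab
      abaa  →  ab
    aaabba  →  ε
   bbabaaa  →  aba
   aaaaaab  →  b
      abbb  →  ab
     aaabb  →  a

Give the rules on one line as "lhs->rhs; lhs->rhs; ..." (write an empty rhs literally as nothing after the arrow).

  | abbababb => aababb => babb => ba
  | abababab
  | abaa => ab
  | aaabba => abba => aa => ε

aa->; bb->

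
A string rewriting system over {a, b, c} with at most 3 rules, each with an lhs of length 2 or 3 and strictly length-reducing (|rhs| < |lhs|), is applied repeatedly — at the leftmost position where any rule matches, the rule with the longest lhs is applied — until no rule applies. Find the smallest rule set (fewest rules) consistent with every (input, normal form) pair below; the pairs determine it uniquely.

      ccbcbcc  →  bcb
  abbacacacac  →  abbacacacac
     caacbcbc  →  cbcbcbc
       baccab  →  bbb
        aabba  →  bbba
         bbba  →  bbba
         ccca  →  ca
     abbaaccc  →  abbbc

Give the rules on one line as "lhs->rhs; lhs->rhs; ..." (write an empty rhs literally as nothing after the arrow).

aa->b; cc->

  | ccbcbcc => bcbcc => bcb
  | abbacacacac
  | caacbcbc => cbcbcbc
  | baccab => baab => bbb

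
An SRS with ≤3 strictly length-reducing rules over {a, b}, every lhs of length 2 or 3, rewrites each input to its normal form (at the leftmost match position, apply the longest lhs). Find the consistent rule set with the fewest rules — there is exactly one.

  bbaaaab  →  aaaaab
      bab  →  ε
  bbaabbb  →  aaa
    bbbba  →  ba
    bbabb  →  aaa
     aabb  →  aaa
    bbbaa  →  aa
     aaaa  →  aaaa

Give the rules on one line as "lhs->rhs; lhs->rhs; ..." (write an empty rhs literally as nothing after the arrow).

  | bbaaaab => aaaaab
  | bab => ε
  | bbaabbb => aaabbb => aaa
  | bbbba => ba

bab->; bb->a; bbb->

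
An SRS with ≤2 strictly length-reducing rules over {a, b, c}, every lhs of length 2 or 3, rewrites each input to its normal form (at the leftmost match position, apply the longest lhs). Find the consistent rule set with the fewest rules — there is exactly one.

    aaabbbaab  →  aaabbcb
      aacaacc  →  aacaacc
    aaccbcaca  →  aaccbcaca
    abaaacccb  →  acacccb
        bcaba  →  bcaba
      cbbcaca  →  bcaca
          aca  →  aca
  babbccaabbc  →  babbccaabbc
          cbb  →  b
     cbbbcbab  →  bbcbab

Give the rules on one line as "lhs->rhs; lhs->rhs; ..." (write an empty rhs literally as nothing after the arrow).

  | aaabbbaab => aaabbcb
  | aacaacc
  | aaccbcaca
  | abaaacccb => acacccb

baa->c; cbb->b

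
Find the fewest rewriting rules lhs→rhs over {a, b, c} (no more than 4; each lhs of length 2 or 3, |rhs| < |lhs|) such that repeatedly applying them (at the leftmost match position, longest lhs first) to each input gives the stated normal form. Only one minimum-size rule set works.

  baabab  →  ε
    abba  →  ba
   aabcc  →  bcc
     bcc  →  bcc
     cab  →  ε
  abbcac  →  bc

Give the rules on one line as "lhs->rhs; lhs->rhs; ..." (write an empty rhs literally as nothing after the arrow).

ab->b; bb->; bba->ba; ca->b

  | baabab => babab => bbab => bab => bb => ε
  | abba => bba => ba
  | aabcc => abcc => bcc
  | bcc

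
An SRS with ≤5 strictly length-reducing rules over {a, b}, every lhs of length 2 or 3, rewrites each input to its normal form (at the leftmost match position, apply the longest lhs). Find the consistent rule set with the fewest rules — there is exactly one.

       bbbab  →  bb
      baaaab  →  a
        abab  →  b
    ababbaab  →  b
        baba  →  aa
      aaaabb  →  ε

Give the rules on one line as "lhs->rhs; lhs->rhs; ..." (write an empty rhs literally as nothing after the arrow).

  | bbbab => bba => bb
  | baaaab => baaab => baab => bab => a
  | abab => b
  | ababbaab => bbaab => bbab => ba => b

aab->; aba->; ba->b; bab->a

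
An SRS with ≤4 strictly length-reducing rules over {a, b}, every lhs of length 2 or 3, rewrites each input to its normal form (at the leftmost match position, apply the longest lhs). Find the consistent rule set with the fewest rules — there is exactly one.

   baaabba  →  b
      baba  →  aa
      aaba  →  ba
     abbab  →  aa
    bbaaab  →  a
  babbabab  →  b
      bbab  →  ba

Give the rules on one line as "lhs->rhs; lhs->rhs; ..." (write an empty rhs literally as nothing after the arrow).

aaa->ab; ab->b; abb->aa; bab->a

  | baaabba => babbba => abba => aaa => ab => b
  | baba => aa
  | aaba => aba => ba
  | abbab => aaab => abb => aa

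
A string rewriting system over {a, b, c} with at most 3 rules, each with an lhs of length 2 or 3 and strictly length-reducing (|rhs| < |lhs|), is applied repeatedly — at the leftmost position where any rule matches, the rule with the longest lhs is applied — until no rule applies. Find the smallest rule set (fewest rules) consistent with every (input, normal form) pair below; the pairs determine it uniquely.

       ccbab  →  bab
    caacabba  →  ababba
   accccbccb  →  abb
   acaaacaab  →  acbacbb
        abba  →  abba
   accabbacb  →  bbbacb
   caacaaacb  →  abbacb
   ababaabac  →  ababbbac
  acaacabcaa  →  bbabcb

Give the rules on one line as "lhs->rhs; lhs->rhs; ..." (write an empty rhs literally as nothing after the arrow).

  | ccbab => bab
  | caacabba => cbcabba => ababba
  | accccbccb => accbccb => abccb => abb
  | acaaacaab => acbacaab => acbacbb

aa->b; cbc->ab; cc->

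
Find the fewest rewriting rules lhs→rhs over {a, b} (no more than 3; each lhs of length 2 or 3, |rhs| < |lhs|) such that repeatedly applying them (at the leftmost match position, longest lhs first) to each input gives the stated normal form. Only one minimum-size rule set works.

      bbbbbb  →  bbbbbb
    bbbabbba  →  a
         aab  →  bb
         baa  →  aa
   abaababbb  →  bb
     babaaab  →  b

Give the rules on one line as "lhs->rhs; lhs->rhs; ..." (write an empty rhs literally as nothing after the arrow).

  | bbbbbb
  | bbbabbba => bbabbba => babbba => abbba => bba => ba => a
  | aab => bb
  | baa => aa

aab->bb; ab->; ba->a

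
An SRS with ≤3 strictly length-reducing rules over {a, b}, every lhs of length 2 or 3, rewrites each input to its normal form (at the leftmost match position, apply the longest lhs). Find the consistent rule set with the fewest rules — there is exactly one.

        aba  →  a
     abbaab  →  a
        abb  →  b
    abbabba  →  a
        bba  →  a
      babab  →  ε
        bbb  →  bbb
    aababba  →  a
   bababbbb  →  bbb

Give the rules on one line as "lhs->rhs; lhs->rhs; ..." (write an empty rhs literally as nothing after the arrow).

  | aba => a
  | abbaab => baab => aab => a
  | abb => b
  | abbabba => babba => abba => ba => a

ab->; ba->a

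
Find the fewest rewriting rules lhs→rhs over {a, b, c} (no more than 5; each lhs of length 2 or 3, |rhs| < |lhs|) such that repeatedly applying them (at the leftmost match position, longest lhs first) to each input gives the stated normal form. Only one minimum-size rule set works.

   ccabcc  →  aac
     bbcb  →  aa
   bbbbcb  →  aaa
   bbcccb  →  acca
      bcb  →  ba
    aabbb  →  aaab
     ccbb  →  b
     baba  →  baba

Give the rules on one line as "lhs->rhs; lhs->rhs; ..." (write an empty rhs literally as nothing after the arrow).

  | ccabcc => cbcc => aac
  | bbcb => acb => aa
  | bbbbcb => abbcb => aacb => aaa
  | bbcccb => acccb => acca

bb->a; cab->b; cb->a; cbc->aa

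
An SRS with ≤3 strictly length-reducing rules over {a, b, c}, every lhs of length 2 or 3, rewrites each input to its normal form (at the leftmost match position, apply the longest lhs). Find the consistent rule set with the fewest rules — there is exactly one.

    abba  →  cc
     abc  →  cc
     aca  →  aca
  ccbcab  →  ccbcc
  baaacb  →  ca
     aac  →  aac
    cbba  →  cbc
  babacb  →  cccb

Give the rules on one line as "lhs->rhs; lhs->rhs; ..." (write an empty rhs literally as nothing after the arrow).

ab->c; acb->; ba->c

  | abba => cba => cc
  | abc => cc
  | aca
  | ccbcab => ccbcc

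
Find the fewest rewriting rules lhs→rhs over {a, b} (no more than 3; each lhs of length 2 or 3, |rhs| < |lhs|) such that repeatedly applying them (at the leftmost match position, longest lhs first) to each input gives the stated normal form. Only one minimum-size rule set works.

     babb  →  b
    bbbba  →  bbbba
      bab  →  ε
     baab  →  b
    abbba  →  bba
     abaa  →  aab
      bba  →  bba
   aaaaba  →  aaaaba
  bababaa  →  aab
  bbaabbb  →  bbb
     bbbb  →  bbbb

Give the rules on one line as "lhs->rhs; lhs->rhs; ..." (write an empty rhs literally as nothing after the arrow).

abb->b; baa->ab; bab->

  | babb => b
  | bbbba
  | bab => ε
  | baab => abb => b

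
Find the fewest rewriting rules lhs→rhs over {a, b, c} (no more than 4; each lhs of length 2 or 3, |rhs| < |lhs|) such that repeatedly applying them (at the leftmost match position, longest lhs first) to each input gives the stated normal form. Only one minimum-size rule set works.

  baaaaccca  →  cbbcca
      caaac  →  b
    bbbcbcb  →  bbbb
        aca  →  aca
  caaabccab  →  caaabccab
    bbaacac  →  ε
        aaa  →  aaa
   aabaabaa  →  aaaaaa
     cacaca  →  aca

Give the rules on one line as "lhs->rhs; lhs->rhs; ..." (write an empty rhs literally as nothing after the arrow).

  | baaaaccca => aaaaccca => aacbcca => cbbcca
  | caaac => cacb => b
  | bbbcbcb => bbbb
  | aca

aac->cb; ba->a; cac->; cbc->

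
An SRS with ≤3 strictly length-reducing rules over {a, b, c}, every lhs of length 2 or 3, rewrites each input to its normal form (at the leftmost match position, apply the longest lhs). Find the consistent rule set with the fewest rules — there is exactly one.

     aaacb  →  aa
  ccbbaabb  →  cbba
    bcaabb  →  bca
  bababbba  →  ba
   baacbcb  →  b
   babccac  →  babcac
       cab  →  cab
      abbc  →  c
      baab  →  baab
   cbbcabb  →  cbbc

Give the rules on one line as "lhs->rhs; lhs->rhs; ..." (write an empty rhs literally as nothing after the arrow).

  | aaacb => aa
  | ccbbaabb => cbbaabb => cbba
  | bcaabb => bca
  | bababbba => babba => ba

abb->; acb->; cc->c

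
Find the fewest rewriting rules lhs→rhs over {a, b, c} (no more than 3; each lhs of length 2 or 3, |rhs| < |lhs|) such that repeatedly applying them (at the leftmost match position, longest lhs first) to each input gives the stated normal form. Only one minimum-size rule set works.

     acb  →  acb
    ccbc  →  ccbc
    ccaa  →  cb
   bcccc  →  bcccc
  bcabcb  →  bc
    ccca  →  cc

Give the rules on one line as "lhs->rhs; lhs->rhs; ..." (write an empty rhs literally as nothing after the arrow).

bcb->c; ca->; caa->b

  | acb
  | ccbc
  | ccaa => cb
  | bcccc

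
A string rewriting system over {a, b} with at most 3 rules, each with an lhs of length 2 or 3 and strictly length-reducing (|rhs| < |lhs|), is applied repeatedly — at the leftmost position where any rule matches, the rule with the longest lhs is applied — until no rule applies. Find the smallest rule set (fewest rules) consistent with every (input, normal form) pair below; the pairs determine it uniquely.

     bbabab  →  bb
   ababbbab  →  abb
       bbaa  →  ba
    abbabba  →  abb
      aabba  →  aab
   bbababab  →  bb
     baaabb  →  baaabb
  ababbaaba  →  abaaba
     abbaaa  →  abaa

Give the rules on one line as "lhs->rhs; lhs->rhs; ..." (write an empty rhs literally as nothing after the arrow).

bab->; bba->b

  | bbabab => bbab => bb
  | ababbbab => abbab => abb
  | bbaa => ba
  | abbabba => abbba => abb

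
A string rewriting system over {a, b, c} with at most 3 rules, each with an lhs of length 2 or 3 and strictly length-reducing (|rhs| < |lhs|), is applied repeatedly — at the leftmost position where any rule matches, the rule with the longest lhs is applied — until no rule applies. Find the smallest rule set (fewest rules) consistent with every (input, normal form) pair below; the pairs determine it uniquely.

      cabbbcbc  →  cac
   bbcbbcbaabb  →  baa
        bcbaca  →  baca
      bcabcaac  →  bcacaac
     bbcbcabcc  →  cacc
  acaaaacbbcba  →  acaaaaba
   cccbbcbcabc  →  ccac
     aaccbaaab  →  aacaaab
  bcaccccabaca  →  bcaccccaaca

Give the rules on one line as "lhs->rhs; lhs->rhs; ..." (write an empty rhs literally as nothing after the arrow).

  | cabbbcbc => cabbcbc => cabcbc => cacbc => cac
  | bbcbbcbaabb => cbbcbaabb => bcbaabb => baabb => baa
  | bcbaca => baca
  | bcabcaac => bcacaac

bb->; cab->ca; cb->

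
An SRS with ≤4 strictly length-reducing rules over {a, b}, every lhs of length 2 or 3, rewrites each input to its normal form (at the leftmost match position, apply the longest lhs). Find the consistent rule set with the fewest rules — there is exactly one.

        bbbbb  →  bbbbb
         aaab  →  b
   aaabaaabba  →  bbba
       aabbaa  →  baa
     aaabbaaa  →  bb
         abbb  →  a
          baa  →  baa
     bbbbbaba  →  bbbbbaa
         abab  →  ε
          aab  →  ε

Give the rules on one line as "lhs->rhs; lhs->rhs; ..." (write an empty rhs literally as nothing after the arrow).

aaa->; aab->; ab->a

  | bbbbb
  | aaab => b
  | aaabaaabba => baaabba => bbba
  | aabbaa => baa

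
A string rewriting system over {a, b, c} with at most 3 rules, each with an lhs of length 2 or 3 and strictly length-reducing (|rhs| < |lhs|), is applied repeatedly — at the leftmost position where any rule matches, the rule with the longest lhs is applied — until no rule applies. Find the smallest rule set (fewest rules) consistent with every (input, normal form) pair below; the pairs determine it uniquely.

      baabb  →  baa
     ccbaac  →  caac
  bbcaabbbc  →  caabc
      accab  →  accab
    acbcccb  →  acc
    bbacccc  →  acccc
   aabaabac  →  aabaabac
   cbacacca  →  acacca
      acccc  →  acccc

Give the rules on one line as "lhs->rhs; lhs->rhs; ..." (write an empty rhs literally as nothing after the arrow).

bb->; cb->

  | baabb => baa
  | ccbaac => caac
  | bbcaabbbc => caabbbc => caabc
  | accab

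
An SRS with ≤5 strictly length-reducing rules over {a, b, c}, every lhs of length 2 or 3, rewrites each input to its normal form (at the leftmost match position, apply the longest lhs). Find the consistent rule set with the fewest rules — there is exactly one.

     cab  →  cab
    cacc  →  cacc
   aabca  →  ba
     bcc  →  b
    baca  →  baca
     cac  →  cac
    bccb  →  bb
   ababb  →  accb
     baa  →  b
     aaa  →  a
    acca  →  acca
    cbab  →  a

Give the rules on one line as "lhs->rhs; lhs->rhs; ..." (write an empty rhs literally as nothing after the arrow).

aa->; bab->cc; bc->b; ccc->a

  | cab
  | cacc
  | aabca => bca => ba
  | bcc => bc => b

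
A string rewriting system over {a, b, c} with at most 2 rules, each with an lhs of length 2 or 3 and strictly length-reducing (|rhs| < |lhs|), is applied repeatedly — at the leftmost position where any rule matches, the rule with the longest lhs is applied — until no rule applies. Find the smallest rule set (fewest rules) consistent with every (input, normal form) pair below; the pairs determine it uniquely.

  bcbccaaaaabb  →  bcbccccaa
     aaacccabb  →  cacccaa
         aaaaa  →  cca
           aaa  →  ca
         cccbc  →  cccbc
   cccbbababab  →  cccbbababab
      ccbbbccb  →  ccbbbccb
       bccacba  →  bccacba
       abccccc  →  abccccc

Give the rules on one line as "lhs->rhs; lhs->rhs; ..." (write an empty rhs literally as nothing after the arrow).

  | bcbccaaaaabb => bcbcccaaabb => bcbccccabb => bcbccccaa
  | aaacccabb => cacccabb => cacccaa
  | aaaaa => caaa => cca
  | aaa => ca

aaa->ca; abb->aa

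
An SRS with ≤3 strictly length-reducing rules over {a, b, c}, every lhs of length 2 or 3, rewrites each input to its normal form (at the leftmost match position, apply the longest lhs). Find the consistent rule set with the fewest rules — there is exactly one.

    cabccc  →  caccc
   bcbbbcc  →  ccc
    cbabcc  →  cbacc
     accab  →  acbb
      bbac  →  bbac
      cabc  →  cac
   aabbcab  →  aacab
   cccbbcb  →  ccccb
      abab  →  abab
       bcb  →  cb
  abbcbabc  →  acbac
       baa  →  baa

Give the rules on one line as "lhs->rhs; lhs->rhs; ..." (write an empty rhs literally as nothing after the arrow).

  | cabccc => caccc
  | bcbbbcc => cbbbcc => cbbcc => cbcc => ccc
  | cbabcc => cbacc
  | accab => acbb

bc->c; cca->cb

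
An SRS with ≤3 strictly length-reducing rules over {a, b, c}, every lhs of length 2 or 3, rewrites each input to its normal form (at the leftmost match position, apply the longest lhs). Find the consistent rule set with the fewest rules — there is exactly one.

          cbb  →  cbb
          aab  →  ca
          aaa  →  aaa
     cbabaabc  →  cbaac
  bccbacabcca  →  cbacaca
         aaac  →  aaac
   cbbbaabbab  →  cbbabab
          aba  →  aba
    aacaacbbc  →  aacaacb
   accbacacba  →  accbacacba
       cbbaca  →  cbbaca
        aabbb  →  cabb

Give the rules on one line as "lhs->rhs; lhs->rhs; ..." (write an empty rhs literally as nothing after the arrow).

  | cbb
  | aab => ca
  | aaa
  | cbabaabc => cbabcac => cbaac

aab->ca; bc->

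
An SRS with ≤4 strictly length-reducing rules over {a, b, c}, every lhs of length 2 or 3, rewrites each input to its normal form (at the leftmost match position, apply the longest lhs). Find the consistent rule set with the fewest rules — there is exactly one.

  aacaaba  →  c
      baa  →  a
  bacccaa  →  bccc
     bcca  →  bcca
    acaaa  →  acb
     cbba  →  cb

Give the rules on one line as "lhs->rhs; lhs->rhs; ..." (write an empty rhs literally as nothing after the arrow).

aa->; aaa->b; ba->; bac->bc

  | aacaaba => caaba => cba => c
  | baa => a
  | bacccaa => bcccaa => bccc
  | bcca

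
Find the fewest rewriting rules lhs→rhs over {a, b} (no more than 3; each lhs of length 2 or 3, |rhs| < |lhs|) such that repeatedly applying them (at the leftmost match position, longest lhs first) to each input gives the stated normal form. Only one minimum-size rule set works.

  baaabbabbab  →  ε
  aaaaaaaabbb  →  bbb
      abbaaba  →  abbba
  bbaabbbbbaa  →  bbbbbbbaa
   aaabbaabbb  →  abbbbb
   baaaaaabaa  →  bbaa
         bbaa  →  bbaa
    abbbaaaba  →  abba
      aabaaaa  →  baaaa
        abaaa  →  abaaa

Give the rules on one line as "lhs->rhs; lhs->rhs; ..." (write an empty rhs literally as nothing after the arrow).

aab->b; bab->

  | baaabbabbab => babbabbab => babbab => bab => ε
  | aaaaaaaabbb => aaaaaabbb => aaaabbb => aabbb => bbb
  | abbaaba => abbba
  | bbaabbbbbaa => bbbbbbbaa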